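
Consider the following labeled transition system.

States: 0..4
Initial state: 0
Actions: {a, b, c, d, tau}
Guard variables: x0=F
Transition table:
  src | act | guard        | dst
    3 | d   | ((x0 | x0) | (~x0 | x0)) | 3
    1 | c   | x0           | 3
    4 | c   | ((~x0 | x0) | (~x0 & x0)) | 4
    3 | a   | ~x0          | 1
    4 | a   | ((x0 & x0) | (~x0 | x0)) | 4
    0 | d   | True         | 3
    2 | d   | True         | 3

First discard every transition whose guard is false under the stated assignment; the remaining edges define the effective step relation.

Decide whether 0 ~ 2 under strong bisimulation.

Answer: BISIMILAR

Trace:
Refine partition for ~:
  π0 = {{0,1,2,3,4}}
  π1 = {{0,2},{1},{3},{4}}
stable after 2 split(s): 4 block(s)
class of 0: {0,2}; class of 2: {0,2}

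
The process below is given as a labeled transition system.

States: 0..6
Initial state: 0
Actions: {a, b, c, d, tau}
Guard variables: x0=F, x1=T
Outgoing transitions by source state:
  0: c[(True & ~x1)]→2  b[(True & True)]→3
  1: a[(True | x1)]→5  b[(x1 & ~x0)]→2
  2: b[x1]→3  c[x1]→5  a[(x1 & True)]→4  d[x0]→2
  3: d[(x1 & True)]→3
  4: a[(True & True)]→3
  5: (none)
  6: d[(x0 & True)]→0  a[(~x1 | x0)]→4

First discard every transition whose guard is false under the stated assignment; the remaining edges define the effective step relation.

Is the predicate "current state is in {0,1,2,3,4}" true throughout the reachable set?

Answer: INVARIANT HOLDS

Working:
Safe = {0,1,2,3,4}
Reachable = {0,3}
  0: ✓
  3: ✓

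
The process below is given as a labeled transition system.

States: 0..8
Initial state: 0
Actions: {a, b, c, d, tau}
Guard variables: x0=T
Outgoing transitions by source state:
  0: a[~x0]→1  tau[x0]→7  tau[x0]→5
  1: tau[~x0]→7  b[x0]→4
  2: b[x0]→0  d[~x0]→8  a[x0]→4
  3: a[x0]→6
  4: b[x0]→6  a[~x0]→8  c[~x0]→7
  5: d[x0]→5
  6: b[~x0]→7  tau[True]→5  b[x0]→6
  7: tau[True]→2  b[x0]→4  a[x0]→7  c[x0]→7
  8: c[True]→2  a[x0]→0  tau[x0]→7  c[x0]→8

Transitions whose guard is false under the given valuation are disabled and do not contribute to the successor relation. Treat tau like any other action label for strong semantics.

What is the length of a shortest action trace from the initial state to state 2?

Layered search for 2:
  depth 0: {0}
  depth 1: {5,7}
  depth 2: {2,4}
depth(2)=2, e.g. tau·tau

Answer: 2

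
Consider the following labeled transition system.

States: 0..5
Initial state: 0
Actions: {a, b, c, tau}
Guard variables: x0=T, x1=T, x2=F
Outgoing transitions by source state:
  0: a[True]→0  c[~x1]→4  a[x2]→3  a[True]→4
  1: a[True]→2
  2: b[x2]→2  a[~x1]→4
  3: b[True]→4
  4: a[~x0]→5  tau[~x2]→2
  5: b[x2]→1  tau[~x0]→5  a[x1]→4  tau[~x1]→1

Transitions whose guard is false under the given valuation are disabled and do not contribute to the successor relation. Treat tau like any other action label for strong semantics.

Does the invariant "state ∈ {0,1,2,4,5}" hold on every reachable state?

Allowed set {0,1,2,4,5}
Reach set: {0,2,4}
  0: safe
  2: safe
  4: safe

Answer: INVARIANT HOLDS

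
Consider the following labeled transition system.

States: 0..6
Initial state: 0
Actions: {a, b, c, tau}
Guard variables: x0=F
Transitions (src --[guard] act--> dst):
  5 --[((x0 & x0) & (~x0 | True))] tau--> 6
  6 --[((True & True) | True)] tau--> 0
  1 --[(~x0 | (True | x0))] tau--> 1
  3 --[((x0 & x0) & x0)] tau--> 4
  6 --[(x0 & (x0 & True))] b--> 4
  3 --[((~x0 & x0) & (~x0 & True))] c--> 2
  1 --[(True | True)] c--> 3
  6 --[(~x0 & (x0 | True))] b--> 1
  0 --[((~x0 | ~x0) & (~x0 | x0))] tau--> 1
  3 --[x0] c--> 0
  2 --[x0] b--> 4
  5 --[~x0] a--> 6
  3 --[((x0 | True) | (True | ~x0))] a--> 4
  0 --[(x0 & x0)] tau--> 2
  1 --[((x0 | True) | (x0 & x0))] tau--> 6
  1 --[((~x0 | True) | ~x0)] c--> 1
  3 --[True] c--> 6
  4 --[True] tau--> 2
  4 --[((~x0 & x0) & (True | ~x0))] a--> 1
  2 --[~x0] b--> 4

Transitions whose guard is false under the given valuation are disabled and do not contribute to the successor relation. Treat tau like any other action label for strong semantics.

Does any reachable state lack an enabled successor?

Reachable = {0,1,2,3,4,6}
  0: tau→1  [deg 1]
  1: c→1  c→3  tau→1  tau→6  [deg 4]
  2: b→4  [deg 1]
  3: a→4  c→6  [deg 2]
  4: tau→2  [deg 1]
  6: b→1  tau→0  [deg 2]

Answer: DEADLOCK-FREE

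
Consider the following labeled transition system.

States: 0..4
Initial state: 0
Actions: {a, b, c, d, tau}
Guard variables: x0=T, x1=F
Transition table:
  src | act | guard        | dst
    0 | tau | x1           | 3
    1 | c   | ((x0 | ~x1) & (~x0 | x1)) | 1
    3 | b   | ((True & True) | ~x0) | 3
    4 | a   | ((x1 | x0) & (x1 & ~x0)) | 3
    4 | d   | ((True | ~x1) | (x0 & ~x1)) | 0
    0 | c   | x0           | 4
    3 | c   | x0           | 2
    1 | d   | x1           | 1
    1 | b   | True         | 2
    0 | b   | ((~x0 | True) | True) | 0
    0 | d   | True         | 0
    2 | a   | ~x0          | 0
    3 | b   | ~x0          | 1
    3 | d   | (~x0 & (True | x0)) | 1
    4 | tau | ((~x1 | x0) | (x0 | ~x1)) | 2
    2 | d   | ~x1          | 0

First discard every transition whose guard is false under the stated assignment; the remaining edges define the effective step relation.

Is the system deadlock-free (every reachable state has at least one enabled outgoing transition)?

Answer: DEADLOCK-FREE

Trace:
Reach set: {0,2,4}
  0: b→0  c→4  d→0  [deg 3]
  2: d→0  [deg 1]
  4: d→0  tau→2  [deg 2]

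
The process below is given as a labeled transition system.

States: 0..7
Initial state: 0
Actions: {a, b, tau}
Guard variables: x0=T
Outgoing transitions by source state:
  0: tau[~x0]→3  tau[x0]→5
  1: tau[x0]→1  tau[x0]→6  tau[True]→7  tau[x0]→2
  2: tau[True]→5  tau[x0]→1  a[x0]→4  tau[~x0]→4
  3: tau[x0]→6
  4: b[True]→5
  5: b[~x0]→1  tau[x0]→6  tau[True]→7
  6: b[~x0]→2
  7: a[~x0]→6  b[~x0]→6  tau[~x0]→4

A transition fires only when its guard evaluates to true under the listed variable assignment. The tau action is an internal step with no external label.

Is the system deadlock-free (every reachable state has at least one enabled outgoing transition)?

Answer: DEADLOCK at state 6

Trace:
Reachable = {0,5,6,7}
  0: tau→5  [deg 1]
  5: tau→6  tau→7  [deg 2]
  6: ∅  [no exit]
  7: ∅  [no exit]
trace reaching 6: tau·tau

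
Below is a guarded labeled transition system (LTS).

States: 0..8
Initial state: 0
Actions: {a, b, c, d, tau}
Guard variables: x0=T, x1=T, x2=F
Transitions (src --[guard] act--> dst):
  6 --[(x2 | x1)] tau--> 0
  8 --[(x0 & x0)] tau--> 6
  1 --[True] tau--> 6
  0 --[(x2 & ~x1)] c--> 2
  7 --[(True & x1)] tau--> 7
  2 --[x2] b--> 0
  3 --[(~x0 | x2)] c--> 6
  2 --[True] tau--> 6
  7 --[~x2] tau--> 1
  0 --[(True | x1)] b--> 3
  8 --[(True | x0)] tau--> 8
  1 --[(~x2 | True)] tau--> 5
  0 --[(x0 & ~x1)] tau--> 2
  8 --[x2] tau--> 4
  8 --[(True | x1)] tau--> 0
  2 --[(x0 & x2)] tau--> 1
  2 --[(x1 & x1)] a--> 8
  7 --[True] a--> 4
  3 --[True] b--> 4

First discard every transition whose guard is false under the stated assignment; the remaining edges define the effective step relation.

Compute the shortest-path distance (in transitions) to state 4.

Breadth-first toward 4:
  depth 0: {0}
  depth 1: {3}
  depth 2: {4}
4 enters at depth 2; path b·b

Answer: 2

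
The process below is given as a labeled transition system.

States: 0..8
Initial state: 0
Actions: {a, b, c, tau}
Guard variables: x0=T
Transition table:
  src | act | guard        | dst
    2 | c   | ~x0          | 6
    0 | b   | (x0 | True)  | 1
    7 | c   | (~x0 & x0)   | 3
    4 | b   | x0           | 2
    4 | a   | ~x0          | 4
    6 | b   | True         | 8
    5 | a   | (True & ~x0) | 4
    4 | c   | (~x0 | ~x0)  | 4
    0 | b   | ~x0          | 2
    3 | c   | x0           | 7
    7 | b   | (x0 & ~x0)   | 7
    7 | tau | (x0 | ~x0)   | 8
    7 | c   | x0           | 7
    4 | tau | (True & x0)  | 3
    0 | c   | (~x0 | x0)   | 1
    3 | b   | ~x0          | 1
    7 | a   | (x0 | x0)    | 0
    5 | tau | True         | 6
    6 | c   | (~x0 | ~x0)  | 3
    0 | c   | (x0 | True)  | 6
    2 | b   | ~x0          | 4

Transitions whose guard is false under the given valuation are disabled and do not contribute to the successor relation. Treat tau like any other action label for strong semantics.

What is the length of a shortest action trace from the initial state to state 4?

Answer: UNREACHABLE

Trace:
BFS to 4:
  L0 = {0}
  L1 = {1,6}
  L2 = {8}
4 never appears.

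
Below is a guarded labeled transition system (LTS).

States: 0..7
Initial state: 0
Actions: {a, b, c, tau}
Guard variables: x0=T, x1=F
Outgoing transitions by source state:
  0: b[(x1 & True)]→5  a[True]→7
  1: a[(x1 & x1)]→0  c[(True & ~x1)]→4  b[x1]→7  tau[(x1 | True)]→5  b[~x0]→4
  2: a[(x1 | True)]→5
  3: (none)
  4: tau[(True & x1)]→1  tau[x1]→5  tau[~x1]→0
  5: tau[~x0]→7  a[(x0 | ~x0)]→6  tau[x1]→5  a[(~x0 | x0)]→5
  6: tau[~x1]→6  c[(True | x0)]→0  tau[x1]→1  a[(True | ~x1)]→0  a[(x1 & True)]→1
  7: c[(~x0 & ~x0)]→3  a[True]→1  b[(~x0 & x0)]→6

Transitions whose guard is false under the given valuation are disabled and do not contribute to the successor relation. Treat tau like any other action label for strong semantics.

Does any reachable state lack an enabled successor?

Answer: DEADLOCK-FREE

Analysis:
Reach set: {0,1,4,5,6,7}
  0: a→7  [deg 1]
  1: c→4  tau→5  [deg 2]
  4: tau→0  [deg 1]
  5: a→5  a→6  [deg 2]
  6: a→0  c→0  tau→6  [deg 3]
  7: a→1  [deg 1]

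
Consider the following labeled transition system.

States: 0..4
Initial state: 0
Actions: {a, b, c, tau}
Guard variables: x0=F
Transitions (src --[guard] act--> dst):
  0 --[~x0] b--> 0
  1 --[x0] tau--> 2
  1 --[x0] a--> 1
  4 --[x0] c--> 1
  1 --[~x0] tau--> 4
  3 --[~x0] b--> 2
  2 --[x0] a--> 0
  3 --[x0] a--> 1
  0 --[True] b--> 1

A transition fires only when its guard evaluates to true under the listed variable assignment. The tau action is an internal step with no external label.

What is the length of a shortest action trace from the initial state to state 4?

Layered search for 4:
  L0 = {0}
  L1 = {1}
  L2 = {4}
4 enters at depth 2; path b·tau

Answer: 2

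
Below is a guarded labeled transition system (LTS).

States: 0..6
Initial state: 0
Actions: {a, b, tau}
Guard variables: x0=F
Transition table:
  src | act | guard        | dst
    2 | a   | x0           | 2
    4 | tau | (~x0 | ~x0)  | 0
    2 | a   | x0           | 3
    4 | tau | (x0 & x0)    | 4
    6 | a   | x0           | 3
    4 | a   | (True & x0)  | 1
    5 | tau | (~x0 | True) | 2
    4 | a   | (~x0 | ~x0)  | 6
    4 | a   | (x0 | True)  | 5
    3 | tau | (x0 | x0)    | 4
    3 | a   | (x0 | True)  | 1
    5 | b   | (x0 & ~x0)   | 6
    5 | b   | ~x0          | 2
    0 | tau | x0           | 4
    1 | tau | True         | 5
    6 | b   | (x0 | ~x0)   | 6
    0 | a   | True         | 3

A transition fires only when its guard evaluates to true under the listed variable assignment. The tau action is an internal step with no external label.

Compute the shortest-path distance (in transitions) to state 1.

Answer: 2

Working:
Layered search for 1:
  L0 = {0}
  L1 = {3}
  L2 = {1}
depth(1)=2, e.g. a·a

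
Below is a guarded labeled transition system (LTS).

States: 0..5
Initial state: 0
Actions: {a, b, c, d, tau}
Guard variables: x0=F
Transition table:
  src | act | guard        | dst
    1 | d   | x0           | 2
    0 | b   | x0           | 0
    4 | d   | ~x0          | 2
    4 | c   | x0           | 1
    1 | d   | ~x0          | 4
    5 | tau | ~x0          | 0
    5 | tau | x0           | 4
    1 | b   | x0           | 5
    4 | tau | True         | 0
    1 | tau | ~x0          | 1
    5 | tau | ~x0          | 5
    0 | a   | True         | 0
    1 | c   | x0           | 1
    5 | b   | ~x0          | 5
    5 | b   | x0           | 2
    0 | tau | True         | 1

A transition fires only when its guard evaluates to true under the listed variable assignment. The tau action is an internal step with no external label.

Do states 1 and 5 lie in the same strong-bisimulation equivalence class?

Bisimulation quotient by refinement:
  P[0] = {{0,1,2,3,4,5}}
  P[1] = {{0},{1,4},{2,3},{5}}
  P[2] = {{0},{1},{2,3},{4},{5}}
5 equivalence class(es) (converged in 3)
[1]={1}  [5]={5}

Answer: NOT BISIMILAR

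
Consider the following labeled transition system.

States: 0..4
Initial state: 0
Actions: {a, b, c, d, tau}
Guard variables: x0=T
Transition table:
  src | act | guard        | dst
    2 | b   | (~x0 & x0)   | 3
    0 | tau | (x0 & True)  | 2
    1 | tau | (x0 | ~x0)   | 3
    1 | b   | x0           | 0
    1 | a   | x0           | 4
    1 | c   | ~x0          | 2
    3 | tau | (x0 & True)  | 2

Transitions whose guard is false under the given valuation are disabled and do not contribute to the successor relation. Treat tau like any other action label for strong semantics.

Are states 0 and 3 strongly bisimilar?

Compute ~ classes (split until stable):
  π0 = {{0,1,2,3,4}}
  π1 = {{0,3},{1},{2,4}}
3 equivalence class(es) (converged in 2)
0∈{0,3}, 3∈{0,3}

Answer: BISIMILAR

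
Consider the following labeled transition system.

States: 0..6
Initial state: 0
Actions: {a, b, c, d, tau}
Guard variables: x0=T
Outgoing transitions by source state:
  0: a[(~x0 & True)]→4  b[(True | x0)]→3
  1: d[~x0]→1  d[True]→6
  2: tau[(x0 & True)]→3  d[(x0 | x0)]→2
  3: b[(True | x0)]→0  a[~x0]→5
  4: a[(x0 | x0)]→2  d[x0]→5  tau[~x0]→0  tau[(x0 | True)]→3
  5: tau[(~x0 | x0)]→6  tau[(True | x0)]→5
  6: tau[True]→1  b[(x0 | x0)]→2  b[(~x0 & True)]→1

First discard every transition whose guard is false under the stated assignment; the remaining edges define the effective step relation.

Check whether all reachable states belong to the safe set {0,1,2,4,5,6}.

Safe = {0,1,2,4,5,6}
R = {0,3}
  0: ok
  3: outside
counterexample path to 3: b

Answer: INVARIANT VIOLATED at state 3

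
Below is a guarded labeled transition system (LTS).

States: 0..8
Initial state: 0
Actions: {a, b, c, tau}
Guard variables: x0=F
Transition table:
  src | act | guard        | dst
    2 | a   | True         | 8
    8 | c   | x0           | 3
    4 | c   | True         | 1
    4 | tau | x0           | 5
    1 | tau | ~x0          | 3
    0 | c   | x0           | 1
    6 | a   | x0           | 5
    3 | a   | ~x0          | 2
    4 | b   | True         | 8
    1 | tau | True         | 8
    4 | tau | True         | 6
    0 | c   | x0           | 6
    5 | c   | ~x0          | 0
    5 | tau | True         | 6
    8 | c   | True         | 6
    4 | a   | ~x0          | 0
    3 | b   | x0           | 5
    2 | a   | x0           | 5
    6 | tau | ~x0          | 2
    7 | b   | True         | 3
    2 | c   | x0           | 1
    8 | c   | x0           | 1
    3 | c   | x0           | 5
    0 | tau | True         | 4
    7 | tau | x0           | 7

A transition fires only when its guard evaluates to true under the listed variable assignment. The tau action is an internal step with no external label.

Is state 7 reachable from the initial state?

Answer: UNREACHABLE

Trace:
Guard filter leaves 14 enabled edge(s).
Layer 0: {0}
Layer 1: {4}  total {0,4}
Layer 2: {1,6,8}  total {0,1,4,6,8}
Layer 3: {2,3}  total {0,1,2,3,4,6,8}
Reachable = {0,1,2,3,4,6,8}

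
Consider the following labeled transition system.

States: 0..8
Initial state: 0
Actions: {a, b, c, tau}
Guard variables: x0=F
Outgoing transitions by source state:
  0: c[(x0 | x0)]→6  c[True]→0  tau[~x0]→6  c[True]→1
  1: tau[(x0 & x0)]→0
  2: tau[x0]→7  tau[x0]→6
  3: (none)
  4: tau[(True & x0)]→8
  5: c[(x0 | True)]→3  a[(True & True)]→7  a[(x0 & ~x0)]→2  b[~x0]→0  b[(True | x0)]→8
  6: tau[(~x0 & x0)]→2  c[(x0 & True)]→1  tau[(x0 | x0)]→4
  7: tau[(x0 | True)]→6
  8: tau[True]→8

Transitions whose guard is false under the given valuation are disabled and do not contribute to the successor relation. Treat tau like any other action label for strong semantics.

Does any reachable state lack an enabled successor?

Answer: DEADLOCK at state 1

Working:
Reach set: {0,1,6}
  0: c→0  c→1  tau→6  [deg 3]
  1: ∅  [STUCK]
  6: ∅  [STUCK]
witness 1: c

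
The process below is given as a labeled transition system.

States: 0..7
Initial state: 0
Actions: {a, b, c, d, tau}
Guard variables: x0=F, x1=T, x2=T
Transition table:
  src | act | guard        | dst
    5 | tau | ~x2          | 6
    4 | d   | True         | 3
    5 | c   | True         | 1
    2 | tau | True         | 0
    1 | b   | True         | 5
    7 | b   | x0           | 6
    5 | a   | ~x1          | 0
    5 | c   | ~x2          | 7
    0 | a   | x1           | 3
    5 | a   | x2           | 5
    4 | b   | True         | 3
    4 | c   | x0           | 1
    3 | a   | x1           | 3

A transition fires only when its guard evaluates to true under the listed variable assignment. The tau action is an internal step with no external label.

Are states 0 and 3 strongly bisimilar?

Bisimulation quotient by refinement:
  π0 = {{0,1,2,3,4,5,6,7}}
  π1 = {{0,3},{1},{2},{4},{5},{6,7}}
stable after 2 split(s): 6 block(s)
class of 0: {0,3}; class of 3: {0,3}

Answer: BISIMILAR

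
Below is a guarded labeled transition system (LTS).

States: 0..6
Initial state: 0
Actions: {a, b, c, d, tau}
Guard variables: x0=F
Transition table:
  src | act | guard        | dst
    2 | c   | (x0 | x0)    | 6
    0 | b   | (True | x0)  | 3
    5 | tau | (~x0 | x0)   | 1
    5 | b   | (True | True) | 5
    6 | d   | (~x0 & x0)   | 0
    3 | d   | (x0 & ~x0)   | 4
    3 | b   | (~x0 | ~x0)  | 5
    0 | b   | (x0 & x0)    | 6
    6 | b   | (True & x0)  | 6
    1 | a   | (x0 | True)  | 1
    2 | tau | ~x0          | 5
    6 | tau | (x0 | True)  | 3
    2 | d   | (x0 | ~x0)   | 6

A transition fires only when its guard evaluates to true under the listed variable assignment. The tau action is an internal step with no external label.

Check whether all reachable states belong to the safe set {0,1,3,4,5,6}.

Answer: INVARIANT HOLDS

Working:
Allowed set {0,1,3,4,5,6}
Reachable = {0,1,3,5}
  0: safe
  1: safe
  3: safe
  5: safe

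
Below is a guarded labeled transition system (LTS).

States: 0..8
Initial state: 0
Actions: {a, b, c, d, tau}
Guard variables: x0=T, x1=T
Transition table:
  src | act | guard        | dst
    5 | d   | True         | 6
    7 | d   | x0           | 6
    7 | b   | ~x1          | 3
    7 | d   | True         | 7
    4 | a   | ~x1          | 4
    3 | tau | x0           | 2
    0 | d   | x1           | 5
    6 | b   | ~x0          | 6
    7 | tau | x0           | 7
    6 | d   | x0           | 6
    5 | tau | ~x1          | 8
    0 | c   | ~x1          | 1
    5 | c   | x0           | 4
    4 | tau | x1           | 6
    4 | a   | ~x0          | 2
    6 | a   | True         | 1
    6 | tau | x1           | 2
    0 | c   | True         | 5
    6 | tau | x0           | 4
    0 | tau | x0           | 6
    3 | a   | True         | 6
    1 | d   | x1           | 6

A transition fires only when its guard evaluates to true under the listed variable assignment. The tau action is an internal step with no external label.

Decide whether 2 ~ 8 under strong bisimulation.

Bisimulation quotient by refinement:
  round 0: {{0,1,2,3,4,5,6,7,8}}
  round 1: {{0},{1},{2,8},{3},{4},{5},{6},{7}}
Fixed point at round 2; 8 class(es).
class of 2: {2,8}; class of 8: {2,8}

Answer: BISIMILAR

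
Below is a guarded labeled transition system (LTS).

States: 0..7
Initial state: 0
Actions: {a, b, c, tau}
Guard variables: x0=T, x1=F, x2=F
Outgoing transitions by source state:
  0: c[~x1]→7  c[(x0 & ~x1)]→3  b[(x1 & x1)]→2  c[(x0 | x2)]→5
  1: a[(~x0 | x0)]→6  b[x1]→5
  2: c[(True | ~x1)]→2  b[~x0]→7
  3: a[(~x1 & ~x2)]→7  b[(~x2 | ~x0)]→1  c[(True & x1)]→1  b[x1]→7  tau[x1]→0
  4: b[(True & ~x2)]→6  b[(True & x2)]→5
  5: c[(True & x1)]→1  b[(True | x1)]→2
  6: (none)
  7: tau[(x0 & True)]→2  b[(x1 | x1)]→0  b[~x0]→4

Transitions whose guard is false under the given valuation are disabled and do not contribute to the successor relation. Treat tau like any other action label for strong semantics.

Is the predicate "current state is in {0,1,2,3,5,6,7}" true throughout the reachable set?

Allowed set {0,1,2,3,5,6,7}
R = {0,1,2,3,5,6,7}
  0: safe
  1: safe
  2: safe
  3: safe
  5: safe
  6: safe
  7: safe

Answer: INVARIANT HOLDS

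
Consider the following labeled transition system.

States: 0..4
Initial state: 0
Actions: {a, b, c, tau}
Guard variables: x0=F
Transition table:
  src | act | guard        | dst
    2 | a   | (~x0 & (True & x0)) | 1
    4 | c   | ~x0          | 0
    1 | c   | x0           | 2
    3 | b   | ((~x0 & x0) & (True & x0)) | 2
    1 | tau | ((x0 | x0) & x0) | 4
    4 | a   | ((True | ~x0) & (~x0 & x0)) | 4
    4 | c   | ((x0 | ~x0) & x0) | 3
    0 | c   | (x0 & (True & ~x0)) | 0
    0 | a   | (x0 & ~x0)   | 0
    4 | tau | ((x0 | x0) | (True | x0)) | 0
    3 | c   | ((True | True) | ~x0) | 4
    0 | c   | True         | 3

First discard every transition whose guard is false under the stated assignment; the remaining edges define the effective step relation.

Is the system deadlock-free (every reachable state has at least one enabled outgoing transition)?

Reach set: {0,3,4}
  0: c→3  [1 out]
  3: c→4  [1 out]
  4: c→0  tau→0  [2 out]

Answer: DEADLOCK-FREE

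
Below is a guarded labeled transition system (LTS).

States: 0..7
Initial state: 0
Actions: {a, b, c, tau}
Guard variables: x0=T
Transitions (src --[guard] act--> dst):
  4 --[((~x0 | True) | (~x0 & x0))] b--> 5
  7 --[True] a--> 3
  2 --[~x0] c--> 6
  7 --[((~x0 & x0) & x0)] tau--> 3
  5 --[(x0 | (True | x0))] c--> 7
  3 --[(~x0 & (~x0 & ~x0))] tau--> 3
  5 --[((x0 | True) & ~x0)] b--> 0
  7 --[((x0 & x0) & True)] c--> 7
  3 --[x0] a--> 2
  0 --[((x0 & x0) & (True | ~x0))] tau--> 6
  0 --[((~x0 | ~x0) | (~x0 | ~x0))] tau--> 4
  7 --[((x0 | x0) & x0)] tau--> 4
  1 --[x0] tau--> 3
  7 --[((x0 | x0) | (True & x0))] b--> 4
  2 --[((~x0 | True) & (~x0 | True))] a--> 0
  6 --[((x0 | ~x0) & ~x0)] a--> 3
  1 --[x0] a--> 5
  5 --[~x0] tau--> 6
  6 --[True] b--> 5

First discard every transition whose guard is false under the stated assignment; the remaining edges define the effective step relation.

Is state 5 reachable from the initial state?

Answer: REACHABLE

Trace:
After dropping false guards: 12 live edges.
Layer 0: {0}
Layer 1: {6}  cumulative {0,6}
Layer 2: {5}  cumulative {0,5,6}
Layer 3: {7}  cumulative {0,5,6,7}
Layer 4: {3,4}  cumulative {0,3,4,5,6,7}
Layer 5: {2}  cumulative {0,2,3,4,5,6,7}
Reach set: {0,2,3,4,5,6,7}
trace reaching 5: tau·b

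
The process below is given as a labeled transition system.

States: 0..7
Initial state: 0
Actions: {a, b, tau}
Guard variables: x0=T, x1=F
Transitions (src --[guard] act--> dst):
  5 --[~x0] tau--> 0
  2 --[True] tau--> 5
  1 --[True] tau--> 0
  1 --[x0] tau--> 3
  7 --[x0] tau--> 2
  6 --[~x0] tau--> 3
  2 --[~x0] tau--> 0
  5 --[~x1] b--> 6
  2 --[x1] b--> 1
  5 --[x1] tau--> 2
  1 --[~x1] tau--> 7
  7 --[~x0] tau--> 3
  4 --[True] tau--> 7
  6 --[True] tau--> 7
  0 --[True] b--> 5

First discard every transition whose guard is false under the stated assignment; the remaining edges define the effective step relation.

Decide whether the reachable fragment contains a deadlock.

Reach set: {0,2,5,6,7}
  0: b→5  [1 out]
  2: tau→5  [1 out]
  5: b→6  [1 out]
  6: tau→7  [1 out]
  7: tau→2  [1 out]

Answer: DEADLOCK-FREE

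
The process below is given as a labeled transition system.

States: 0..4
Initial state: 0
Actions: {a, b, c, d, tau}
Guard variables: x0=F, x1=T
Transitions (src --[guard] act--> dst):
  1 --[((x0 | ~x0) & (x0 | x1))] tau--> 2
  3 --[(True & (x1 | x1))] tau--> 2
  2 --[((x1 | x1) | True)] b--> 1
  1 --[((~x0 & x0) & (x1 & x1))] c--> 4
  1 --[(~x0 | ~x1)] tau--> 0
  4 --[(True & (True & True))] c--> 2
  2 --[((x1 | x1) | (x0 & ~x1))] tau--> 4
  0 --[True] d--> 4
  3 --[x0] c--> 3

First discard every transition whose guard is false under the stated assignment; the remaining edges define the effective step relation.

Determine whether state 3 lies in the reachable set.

Answer: UNREACHABLE

Trace:
7 transition(s) survive guard evaluation.
depth 0: {0}
depth 1: {4}  cumulative {0,4}
depth 2: {2}  cumulative {0,2,4}
depth 3: {1}  cumulative {0,1,2,4}
Reach set: {0,1,2,4}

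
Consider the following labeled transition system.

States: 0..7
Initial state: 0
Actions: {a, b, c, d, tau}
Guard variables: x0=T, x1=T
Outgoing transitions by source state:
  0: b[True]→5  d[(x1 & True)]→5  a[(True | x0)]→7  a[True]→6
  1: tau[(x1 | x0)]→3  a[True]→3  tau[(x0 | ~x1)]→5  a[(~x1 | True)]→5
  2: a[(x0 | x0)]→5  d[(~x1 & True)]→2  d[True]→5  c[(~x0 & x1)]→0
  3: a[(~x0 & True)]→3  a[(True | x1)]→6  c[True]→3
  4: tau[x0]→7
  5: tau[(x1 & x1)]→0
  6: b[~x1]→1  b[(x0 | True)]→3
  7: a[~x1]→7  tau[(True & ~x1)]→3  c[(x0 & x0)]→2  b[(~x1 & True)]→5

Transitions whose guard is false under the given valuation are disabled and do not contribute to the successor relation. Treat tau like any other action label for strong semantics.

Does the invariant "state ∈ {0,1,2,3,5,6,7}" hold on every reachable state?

Allowed set {0,1,2,3,5,6,7}
Reach set: {0,2,3,5,6,7}
  0: safe
  2: safe
  3: safe
  5: safe
  6: safe
  7: safe

Answer: INVARIANT HOLDS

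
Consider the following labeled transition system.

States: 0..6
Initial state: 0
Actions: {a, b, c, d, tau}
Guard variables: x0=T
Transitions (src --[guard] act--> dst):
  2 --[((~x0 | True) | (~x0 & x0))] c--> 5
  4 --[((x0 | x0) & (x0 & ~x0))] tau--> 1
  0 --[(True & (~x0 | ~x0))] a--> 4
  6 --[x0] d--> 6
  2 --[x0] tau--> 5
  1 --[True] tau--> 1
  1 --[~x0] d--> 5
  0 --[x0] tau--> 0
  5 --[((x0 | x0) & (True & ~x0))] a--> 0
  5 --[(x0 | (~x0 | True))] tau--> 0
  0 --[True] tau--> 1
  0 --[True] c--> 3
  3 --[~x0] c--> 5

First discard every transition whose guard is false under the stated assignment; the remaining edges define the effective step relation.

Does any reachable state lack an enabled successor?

Answer: DEADLOCK at state 3

Working:
Reach set: {0,1,3}
  0: c→3  tau→0  tau→1  [3 out]
  1: tau→1  [1 out]
  3: ∅  [no exit]
Path to 3: c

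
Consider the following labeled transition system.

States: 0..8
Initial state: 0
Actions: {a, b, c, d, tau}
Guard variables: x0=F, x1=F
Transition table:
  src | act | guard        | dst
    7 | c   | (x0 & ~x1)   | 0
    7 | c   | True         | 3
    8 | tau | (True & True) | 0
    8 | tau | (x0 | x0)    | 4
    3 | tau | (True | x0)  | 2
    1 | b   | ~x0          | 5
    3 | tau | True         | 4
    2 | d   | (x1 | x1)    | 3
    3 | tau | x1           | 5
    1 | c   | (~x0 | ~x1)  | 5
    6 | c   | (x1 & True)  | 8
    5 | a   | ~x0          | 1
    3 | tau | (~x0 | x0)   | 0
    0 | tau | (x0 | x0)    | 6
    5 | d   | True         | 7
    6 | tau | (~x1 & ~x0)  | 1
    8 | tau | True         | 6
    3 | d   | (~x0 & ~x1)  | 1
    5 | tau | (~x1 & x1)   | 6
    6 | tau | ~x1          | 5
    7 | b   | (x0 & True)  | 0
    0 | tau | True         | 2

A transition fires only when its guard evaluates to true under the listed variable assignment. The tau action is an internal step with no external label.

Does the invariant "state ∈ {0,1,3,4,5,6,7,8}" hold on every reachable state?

Answer: INVARIANT VIOLATED at state 2

Working:
Allowed set {0,1,3,4,5,6,7,8}
Reachable = {0,2}
  0: safe
  2: outside
counterexample path to 2: tau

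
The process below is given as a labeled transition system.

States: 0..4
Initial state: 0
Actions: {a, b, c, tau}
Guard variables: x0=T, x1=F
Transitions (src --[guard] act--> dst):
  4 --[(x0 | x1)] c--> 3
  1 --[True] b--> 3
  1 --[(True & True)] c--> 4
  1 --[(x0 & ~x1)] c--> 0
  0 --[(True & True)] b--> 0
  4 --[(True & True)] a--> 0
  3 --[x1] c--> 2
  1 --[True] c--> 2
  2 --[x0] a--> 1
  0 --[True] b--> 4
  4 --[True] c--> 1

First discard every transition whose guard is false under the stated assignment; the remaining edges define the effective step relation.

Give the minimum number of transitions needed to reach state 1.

Answer: 2

Working:
BFS to 1:
  Layer 0: {0}
  Layer 1: {4}
  Layer 2: {1,3}
depth(1)=2, e.g. b·c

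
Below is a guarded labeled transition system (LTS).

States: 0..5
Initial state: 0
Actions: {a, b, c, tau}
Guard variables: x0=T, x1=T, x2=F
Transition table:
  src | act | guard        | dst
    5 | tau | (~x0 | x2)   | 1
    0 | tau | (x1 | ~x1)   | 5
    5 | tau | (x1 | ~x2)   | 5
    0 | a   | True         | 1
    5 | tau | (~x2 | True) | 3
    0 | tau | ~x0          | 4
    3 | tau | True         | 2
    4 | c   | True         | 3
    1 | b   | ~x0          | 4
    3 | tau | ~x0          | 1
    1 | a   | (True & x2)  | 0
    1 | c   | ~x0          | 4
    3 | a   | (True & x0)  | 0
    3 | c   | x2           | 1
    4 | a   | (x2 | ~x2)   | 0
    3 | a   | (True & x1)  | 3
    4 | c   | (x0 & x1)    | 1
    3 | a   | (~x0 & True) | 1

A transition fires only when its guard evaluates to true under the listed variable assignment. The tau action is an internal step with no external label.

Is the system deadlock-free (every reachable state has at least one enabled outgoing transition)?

Reachable = {0,1,2,3,5}
  0: a→1  tau→5  [deg 2]
  1: ∅  [STUCK]
  2: ∅  [STUCK]
  3: a→0  a→3  tau→2  [deg 3]
  5: tau→3  tau→5  [deg 2]
trace reaching 1: a

Answer: DEADLOCK at state 1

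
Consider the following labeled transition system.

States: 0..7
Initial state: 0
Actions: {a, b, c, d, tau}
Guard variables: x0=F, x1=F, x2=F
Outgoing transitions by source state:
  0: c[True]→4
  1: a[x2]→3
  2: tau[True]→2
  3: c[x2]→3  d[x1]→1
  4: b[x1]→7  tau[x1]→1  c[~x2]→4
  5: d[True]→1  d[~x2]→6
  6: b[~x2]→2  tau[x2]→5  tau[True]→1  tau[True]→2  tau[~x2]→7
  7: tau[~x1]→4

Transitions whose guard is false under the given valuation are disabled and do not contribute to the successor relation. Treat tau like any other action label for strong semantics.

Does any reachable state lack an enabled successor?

Reach set: {0,4}
  0: c→4  [1 exit(s)]
  4: c→4  [1 exit(s)]

Answer: DEADLOCK-FREE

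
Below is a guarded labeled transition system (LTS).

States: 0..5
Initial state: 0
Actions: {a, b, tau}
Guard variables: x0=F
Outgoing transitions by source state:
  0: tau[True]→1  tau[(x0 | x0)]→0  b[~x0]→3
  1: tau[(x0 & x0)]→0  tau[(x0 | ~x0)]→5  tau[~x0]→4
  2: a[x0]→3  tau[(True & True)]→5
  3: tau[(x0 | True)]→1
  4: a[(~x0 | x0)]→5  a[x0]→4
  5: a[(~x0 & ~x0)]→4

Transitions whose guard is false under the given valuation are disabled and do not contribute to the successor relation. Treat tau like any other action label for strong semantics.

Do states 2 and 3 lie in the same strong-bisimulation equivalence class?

Refine partition for ~:
  round 0: {{0,1,2,3,4,5}}
  round 1: {{0},{1,2,3},{4,5}}
  round 2: {{0},{1,2},{3},{4,5}}
Fixed point at round 3; 4 class(es).
[2]={1,2}  [3]={3}

Answer: NOT BISIMILAR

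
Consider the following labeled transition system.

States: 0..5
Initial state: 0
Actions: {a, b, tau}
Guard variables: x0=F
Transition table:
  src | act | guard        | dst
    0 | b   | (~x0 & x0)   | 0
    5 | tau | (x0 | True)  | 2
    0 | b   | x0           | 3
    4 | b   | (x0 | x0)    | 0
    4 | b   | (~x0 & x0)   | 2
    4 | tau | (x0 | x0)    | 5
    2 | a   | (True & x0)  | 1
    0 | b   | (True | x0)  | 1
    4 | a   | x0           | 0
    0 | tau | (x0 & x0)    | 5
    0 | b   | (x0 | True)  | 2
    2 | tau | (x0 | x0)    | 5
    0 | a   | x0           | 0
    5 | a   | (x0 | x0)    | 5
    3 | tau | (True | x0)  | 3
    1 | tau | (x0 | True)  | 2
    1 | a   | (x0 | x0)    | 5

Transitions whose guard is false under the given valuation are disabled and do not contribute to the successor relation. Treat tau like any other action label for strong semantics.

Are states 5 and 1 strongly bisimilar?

Answer: BISIMILAR

Working:
Compute ~ classes (split until stable):
  P[0] = {{0,1,2,3,4,5}}
  P[1] = {{0},{1,3,5},{2,4}}
  P[2] = {{0},{1,5},{2,4},{3}}
stable after 3 split(s): 4 block(s)
[5]={1,5}  [1]={1,5}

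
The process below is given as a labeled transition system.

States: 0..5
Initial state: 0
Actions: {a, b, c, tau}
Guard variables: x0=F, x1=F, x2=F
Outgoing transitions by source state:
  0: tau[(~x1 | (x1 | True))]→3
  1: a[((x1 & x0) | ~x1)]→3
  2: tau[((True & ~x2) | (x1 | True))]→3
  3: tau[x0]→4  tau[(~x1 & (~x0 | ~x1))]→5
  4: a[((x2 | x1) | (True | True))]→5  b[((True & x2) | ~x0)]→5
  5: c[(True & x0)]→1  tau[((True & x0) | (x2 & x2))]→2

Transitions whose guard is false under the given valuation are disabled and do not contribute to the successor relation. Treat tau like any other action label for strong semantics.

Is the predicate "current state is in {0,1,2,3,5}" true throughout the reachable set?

Inv-set: {0,1,2,3,5}
Reach set: {0,3,5}
  0: ✓
  3: ✓
  5: ✓

Answer: INVARIANT HOLDS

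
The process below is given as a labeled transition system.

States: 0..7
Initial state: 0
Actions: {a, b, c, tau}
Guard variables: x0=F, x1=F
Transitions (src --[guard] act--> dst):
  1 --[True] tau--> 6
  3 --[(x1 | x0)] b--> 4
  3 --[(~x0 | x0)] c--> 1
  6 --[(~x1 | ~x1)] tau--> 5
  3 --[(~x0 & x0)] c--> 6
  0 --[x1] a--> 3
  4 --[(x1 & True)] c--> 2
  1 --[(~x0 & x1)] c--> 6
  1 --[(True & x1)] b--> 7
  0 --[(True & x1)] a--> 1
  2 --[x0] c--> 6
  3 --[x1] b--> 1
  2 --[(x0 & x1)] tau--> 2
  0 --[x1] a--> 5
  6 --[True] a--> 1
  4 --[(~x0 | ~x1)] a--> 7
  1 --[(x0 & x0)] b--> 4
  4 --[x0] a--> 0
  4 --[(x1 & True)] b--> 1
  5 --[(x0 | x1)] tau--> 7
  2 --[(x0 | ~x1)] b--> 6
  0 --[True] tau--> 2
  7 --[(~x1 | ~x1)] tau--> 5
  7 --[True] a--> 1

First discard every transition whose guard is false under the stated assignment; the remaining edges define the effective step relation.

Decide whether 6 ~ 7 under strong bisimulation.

Answer: BISIMILAR

Analysis:
Compute ~ classes (split until stable):
  round 0: {{0,1,2,3,4,5,6,7}}
  round 1: {{0,1},{2},{3},{4},{5},{6,7}}
  round 2: {{0},{1},{2},{3},{4},{5},{6,7}}
stable after 3 split(s): 7 block(s)
class of 6: {6,7}; class of 7: {6,7}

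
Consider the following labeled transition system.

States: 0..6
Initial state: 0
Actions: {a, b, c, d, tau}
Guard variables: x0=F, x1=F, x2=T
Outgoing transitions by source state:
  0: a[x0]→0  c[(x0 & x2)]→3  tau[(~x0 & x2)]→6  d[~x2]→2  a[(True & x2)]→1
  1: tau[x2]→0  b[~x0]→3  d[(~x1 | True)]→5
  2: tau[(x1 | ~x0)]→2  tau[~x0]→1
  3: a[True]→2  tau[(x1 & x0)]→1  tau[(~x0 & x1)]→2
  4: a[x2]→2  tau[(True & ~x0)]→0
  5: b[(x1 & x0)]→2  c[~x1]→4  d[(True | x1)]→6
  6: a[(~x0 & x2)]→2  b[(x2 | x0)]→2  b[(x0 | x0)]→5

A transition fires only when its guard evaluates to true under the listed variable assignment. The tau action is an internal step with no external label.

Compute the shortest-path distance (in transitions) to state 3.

Answer: 2

Trace:
Layered search for 3:
  Layer 0: {0}
  Layer 1: {1,6}
  Layer 2: {2,3,5}
3 enters at depth 2; path a·b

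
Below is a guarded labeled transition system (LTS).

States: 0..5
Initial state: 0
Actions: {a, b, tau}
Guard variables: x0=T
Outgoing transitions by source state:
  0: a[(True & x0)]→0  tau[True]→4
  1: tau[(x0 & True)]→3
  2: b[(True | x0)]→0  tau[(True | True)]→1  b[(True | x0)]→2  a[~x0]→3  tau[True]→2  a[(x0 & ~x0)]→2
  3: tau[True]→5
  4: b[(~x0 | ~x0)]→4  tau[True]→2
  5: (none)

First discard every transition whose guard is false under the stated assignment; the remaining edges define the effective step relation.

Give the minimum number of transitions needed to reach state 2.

Answer: 2

Analysis:
Layered search for 2:
  L0 = {0}
  L1 = {4}
  L2 = {2}
2 enters at depth 2; path tau·tau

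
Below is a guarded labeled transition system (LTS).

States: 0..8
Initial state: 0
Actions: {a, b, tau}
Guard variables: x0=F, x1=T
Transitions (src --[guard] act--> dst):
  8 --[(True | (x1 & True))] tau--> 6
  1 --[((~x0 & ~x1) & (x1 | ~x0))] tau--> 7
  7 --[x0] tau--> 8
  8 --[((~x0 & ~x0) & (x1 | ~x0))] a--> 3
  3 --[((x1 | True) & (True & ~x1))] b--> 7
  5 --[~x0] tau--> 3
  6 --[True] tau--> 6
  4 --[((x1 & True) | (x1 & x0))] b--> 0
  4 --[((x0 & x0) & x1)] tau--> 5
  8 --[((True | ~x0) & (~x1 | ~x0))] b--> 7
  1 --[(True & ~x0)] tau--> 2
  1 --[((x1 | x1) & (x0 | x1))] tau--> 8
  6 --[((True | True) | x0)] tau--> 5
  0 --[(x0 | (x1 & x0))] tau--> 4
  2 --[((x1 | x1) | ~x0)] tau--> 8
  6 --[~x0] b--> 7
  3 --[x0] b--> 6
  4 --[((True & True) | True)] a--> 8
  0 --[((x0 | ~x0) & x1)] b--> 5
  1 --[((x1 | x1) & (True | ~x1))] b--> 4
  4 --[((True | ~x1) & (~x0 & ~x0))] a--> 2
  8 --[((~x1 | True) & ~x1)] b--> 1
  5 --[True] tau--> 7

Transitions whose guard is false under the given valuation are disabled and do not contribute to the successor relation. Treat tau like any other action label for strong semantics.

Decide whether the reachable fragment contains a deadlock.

Answer: DEADLOCK at state 3

Working:
R = {0,3,5,7}
  0: b→5  [1 exit(s)]
  3: ∅  [no exit]
  5: tau→3  tau→7  [2 exit(s)]
  7: ∅  [no exit]
trace reaching 3: b·tau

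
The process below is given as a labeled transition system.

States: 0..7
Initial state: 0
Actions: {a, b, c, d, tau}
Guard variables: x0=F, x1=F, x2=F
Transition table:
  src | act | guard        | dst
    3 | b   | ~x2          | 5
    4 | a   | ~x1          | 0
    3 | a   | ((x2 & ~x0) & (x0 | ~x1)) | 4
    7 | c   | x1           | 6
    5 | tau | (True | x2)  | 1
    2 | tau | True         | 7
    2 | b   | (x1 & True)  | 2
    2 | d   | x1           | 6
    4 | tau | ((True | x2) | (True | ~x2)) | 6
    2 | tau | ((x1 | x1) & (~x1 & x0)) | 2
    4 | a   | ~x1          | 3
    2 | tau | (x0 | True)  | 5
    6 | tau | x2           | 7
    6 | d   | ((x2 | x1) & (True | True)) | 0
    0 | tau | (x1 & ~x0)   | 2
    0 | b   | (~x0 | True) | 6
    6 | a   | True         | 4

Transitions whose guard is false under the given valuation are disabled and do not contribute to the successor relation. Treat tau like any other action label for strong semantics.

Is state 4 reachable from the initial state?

Answer: REACHABLE

Analysis:
9 transition(s) survive guard evaluation.
L0 = {0}
L1 = {6}  total {0,6}
L2 = {4}  total {0,4,6}
L3 = {3}  total {0,3,4,6}
L4 = {5}  total {0,3,4,5,6}
L5 = {1}  total {0,1,3,4,5,6}
R = {0,1,3,4,5,6}
trace reaching 4: b·a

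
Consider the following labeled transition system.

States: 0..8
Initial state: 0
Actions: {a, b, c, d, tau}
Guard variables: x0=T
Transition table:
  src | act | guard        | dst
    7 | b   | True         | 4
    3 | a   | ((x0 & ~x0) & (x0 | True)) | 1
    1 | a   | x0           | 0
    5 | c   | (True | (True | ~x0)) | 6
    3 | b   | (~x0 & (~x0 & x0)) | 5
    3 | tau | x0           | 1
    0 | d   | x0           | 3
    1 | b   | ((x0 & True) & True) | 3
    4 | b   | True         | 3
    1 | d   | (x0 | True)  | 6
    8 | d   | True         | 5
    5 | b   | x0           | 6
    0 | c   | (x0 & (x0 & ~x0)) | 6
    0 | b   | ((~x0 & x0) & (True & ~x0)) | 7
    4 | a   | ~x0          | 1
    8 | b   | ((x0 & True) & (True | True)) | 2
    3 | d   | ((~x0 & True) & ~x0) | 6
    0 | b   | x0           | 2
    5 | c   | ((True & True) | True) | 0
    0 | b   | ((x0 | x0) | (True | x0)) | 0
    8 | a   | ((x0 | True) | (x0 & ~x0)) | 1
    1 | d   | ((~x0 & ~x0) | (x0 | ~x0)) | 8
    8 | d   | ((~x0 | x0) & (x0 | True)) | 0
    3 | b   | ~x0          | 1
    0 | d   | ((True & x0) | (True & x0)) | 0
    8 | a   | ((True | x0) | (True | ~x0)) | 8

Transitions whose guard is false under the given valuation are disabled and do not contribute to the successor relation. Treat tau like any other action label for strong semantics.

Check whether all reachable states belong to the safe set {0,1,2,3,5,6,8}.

Allowed set {0,1,2,3,5,6,8}
R = {0,1,2,3,5,6,8}
  0: ✓
  1: ✓
  2: ✓
  3: ✓
  5: ✓
  6: ✓
  8: ✓

Answer: INVARIANT HOLDS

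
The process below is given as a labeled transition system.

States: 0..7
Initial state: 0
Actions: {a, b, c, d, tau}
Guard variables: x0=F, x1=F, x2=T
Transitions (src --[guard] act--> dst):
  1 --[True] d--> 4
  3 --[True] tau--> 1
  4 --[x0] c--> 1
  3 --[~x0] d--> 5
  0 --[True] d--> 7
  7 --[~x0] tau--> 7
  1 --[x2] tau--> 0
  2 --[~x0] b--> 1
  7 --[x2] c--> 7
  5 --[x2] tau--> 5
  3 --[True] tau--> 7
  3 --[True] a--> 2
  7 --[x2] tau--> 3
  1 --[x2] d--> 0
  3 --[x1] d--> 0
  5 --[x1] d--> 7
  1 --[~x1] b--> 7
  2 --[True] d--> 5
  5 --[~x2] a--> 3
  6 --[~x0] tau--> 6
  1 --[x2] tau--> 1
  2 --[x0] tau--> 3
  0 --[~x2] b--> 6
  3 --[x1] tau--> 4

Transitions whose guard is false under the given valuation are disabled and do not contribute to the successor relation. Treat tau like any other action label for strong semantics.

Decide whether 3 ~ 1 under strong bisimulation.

Answer: NOT BISIMILAR

Trace:
Bisimulation quotient by refinement:
  π0 = {{0,1,2,3,4,5,6,7}}
  π1 = {{0},{1},{2},{3},{4},{5,6},{7}}
7 equivalence class(es) (converged in 2)
3∈{3}, 1∈{1}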